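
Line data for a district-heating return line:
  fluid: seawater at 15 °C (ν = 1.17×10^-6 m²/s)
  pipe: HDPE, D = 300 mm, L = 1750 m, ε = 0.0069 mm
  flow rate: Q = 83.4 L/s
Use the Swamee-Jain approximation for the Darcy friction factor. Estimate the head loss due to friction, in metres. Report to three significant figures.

V = 4Q/(πD²) = 4·0.0834/(π·0.300²) = 1.180 m/s
Re = VD/ν = 1.180·0.300/1.17×10^-6 = 3.03×10^5 → turbulent
ε/D = 0.0069/300 = 2.30×10^-5
Swamee-Jain: f = 0.01462
h_f = f(L/D)V²/(2g) = 0.01462·(1750/0.300)·1.180²/(2·9.81) = 6.051 m

h_f ≈ 6.05 m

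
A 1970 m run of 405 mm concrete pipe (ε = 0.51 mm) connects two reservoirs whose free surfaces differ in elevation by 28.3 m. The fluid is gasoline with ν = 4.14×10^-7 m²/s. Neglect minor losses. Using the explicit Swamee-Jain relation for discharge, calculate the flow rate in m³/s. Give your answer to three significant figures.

Q ≈ 0.301 m³/s

Swamee-Jain (Type II): Q = -0.965·√(gD⁵h_f/L)·ln[ε/(3.7D) + √(3.17ν²L/(gD³h_f))]
√(gD⁵h_f/L) = √(9.81·0.405⁵·28.3/1970) = 0.03919
ε/(3.7D) = 3.40×10^-4; √(3.17ν²L/(gD³h_f)) = 7.62×10^-6
Q = -0.965·0.03919·ln(3.480×10^-4) = 0.3011 m³/s
Check: V = 2.34 m/s, Re = 2.29×10^6, f = 0.02095, h_f = 28.4 m ≈ 28.3 m ✓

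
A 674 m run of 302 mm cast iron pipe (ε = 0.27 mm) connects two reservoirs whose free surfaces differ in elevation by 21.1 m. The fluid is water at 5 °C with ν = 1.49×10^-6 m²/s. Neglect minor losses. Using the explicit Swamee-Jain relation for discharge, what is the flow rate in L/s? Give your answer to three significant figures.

Q ≈ 220 L/s

Swamee-Jain (Type II): Q = -0.965·√(gD⁵h_f/L)·ln[ε/(3.7D) + √(3.17ν²L/(gD³h_f))]
√(gD⁵h_f/L) = √(9.81·0.302⁵·21.1/674) = 0.02778
ε/(3.7D) = 2.42×10^-4; √(3.17ν²L/(gD³h_f)) = 2.88×10^-5
Q = -0.965·0.02778·ln(2.705×10^-4) = 0.2202 m³/s
Check: V = 3.07 m/s, Re = 6.23×10^5, f = 0.01975, h_f = 21.2 m ≈ 21.1 m ✓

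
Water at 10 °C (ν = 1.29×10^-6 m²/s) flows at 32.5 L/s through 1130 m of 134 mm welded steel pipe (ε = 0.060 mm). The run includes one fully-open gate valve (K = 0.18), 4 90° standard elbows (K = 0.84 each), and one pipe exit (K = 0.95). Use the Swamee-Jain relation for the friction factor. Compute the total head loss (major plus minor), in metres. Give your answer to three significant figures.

V = 4Q/(πD²) = 2.305 m/s; V²/2g = 0.2707 m
Re = 2.39×10^5, ε/D = 4.48×10^-4 → f = 0.01835 (Swamee-Jain)
Major: h_f = f(L/D)·V²/2g = 0.01835·8433·0.2707 = 41.89 m
Minor: ΣK = 4.49; h_m = ΣK·V²/2g = 1.215 m
Total H_L = 41.89 + 1.215 = 43.11 m

H_L ≈ 43.1 m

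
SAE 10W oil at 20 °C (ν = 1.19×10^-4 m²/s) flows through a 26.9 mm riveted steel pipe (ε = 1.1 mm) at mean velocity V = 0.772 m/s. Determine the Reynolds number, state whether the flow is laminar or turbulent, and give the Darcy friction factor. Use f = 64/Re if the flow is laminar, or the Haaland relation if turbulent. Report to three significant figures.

Re = VD/ν = 0.7720·0.0269/1.19×10^-4 = 175
Re < 2300 → laminar → f = 64/Re = 0.3667

Re ≈ 175; laminar; f = 64/Re ≈ 0.367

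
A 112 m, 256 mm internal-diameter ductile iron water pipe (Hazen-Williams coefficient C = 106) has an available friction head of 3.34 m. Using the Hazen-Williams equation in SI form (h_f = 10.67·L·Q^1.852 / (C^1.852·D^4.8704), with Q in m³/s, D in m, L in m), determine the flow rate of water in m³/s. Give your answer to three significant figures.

Rearranging: Q = [h_f·C^1.852·D^4.8704 / (10.67·L)]^(1/1.852)
Q = [3.34·106^1.852·0.256^4.8704 / (10.67·112)]^0.540 = 0.1231 m³/s

Q ≈ 0.123 m³/s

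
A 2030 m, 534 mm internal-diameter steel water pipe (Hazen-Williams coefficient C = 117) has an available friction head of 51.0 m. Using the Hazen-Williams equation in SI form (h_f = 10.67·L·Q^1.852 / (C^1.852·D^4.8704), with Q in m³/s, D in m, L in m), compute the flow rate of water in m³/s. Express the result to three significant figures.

Rearranging: Q = [h_f·C^1.852·D^4.8704 / (10.67·L)]^(1/1.852)
Q = [51.0·117^1.852·0.534^4.8704 / (10.67·2030)]^0.540 = 0.8563 m³/s

Q ≈ 0.856 m³/s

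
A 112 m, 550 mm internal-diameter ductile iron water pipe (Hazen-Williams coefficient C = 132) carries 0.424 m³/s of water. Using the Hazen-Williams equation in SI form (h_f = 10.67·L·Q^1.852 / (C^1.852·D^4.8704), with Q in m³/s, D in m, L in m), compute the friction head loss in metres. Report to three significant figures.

h_f = 10.67·112·0.424^1.852 / (132^1.852·0.550^4.8704) = 0.5303 m

h_f ≈ 0.530 m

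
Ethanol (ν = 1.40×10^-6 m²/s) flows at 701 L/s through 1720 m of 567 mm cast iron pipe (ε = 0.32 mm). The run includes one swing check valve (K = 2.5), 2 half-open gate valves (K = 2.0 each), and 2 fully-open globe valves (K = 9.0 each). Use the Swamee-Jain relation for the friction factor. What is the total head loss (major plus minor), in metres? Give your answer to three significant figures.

V = 4Q/(πD²) = 2.776 m/s; V²/2g = 0.3928 m
Re = 1.12×10^6, ε/D = 5.64×10^-4 → f = 0.01767 (Swamee-Jain)
Major: h_f = f(L/D)·V²/2g = 0.01767·3034·0.3928 = 21.05 m
Minor: ΣK = 24.5; h_m = ΣK·V²/2g = 9.625 m
Total H_L = 21.05 + 9.625 = 30.68 m

H_L ≈ 30.7 m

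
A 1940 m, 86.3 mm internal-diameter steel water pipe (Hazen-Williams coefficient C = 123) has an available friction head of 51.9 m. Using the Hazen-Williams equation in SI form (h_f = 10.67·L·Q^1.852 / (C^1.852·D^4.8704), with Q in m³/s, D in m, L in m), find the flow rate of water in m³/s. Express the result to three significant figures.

Rearranging: Q = [h_f·C^1.852·D^4.8704 / (10.67·L)]^(1/1.852)
Q = [51.9·123^1.852·0.0863^4.8704 / (10.67·1940)]^0.540 = 0.007718 m³/s

Q ≈ 0.00772 m³/s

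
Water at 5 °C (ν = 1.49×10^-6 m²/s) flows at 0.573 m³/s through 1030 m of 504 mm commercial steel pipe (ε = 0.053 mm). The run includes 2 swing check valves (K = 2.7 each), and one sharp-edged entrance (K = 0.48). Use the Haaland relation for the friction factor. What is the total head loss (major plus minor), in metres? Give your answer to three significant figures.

H_L ≈ 14.0 m

V = 4Q/(πD²) = 2.872 m/s; V²/2g = 0.4204 m
Re = 9.72×10^5, ε/D = 1.05×10^-4 → f = 0.01343 (Haaland)
Major: h_f = f(L/D)·V²/2g = 0.01343·2044·0.4204 = 11.54 m
Minor: ΣK = 5.88; h_m = ΣK·V²/2g = 2.472 m
Total H_L = 11.54 + 2.472 = 14.01 m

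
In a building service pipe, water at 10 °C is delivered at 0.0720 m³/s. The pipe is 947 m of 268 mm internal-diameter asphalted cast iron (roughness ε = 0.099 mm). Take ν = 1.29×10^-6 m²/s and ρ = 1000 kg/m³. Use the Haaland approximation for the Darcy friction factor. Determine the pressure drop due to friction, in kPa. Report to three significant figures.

Δp ≈ 50.2 kPa

V = 4Q/(πD²) = 4·0.0720/(π·0.268²) = 1.276 m/s
Re = VD/ν = 1.276·0.268/1.29×10^-6 = 2.65×10^5 → turbulent
ε/D = 0.099/268 = 3.69×10^-4
Haaland: f = 0.01745
h_f = f(L/D)V²/(2g) = 0.01745·(947/0.268)·1.276²/(2·9.81) = 5.120 m
Δp = ρg·h_f = 1000·9.81·5.120 = 50.22 kPa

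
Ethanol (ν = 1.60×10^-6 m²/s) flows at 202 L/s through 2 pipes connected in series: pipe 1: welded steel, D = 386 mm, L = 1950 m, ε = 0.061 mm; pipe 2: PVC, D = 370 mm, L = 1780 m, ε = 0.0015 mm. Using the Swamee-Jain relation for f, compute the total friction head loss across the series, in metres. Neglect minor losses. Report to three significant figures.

Pipe 1: V = 1.726 m/s, Re = 4.16×10^5, ε/D = 1.58×10^-4, f = 0.01538, h_1 = f(L/D)V²/2g = 11.80 m
Pipe 2: V = 1.879 m/s, Re = 4.34×10^5, ε/D = 4.05×10^-6, f = 0.01349, h_2 = f(L/D)V²/2g = 11.67 m
Series → Q common, losses add: H = Σh = 23.47 m

H ≈ 23.5 m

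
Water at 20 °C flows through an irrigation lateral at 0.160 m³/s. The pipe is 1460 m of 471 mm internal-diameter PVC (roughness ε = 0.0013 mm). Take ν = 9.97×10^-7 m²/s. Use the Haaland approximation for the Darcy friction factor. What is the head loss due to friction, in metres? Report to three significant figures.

h_f ≈ 1.79 m

V = 4Q/(πD²) = 4·0.160/(π·0.471²) = 0.9183 m/s
Re = VD/ν = 0.9183·0.471/9.97×10^-7 = 4.34×10^5 → turbulent
ε/D = 0.0013/471 = 2.76×10^-6
Haaland: f = 0.01343
h_f = f(L/D)V²/(2g) = 0.01343·(1460/0.471)·0.9183²/(2·9.81) = 1.789 m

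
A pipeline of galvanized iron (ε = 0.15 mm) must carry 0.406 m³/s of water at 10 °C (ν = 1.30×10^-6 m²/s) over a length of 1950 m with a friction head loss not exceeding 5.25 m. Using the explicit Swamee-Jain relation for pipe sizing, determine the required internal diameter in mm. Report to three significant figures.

D ≈ 611 mm

Swamee-Jain (Type III): D = 0.66·[ε^1.25·(LQ²/(gh_f))^4.75 + ν·Q^9.4·(L/(gh_f))^5.2]^0.04
LQ²/(gh_f) = 6.241; L/(gh_f) = 37.86
Term 1 = ε^1.25·(…)^4.75 = 0.0994; Term 2 = ν·Q^9.4·(…)^5.2 = 0.0437
D = 0.66·(0.0994 + 0.0437)^0.04 = 0.6106 m = 611 mm
Check: V = 1.39 m/s, Re = 6.51×10^5, f = 0.01563, h_f = 4.89 m ≈ 5.25 m ✓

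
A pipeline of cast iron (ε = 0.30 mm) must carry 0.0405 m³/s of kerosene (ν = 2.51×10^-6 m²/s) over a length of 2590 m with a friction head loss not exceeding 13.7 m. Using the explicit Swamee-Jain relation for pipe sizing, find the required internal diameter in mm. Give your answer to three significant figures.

D ≈ 231 mm

Swamee-Jain (Type III): D = 0.66·[ε^1.25·(LQ²/(gh_f))^4.75 + ν·Q^9.4·(L/(gh_f))^5.2]^0.04
LQ²/(gh_f) = 0.03161; L/(gh_f) = 19.27
Term 1 = ε^1.25·(…)^4.75 = 2.95×10^-12; Term 2 = ν·Q^9.4·(…)^5.2 = 9.80×10^-13
D = 0.66·(2.95×10^-12 + 9.80×10^-13)^0.04 = 0.2309 m = 231 mm
Check: V = 0.968 m/s, Re = 8.90×10^4, f = 0.02356, h_f = 12.6 m ≈ 13.7 m ✓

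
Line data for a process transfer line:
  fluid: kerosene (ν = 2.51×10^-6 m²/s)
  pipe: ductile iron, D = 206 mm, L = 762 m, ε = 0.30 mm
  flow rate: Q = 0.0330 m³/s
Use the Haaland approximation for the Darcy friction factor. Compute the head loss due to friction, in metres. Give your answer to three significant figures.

V = 4Q/(πD²) = 4·0.0330/(π·0.206²) = 0.9901 m/s
Re = VD/ν = 0.9901·0.206/2.51×10^-6 = 8.13×10^4 → turbulent
ε/D = 0.30/206 = 0.00146
Haaland: f = 0.02381
h_f = f(L/D)V²/(2g) = 0.02381·(762/0.206)·0.9901²/(2·9.81) = 4.401 m

h_f ≈ 4.40 m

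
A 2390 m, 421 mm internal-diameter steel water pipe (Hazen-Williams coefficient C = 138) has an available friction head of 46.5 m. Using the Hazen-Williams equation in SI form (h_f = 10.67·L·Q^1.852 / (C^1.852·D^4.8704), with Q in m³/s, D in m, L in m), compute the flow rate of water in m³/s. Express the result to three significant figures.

Rearranging: Q = [h_f·C^1.852·D^4.8704 / (10.67·L)]^(1/1.852)
Q = [46.5·138^1.852·0.421^4.8704 / (10.67·2390)]^0.540 = 0.4708 m³/s

Q ≈ 0.471 m³/s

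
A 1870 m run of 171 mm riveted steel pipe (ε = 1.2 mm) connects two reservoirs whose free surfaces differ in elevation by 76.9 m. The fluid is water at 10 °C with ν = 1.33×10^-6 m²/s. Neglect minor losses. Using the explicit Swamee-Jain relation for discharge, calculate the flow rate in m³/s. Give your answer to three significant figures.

Swamee-Jain (Type II): Q = -0.965·√(gD⁵h_f/L)·ln[ε/(3.7D) + √(3.17ν²L/(gD³h_f))]
√(gD⁵h_f/L) = √(9.81·0.171⁵·76.9/1870) = 0.007680
ε/(3.7D) = 0.00190; √(3.17ν²L/(gD³h_f)) = 5.27×10^-5
Q = -0.965·0.007680·ln(0.001949) = 0.04625 m³/s
Check: V = 2.01 m/s, Re = 2.59×10^5, f = 0.03417, h_f = 77.2 m ≈ 76.9 m ✓

Q ≈ 0.0462 m³/s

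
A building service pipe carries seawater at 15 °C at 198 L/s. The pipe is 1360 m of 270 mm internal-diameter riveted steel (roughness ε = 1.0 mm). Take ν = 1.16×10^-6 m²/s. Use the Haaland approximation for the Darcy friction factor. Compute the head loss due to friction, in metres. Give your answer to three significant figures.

V = 4Q/(πD²) = 4·0.198/(π·0.270²) = 3.458 m/s
Re = VD/ν = 3.458·0.270/1.16×10^-6 = 8.05×10^5 → turbulent
ε/D = 1.0/270 = 0.00370
Haaland: f = 0.02797
h_f = f(L/D)V²/(2g) = 0.02797·(1360/0.270)·3.458²/(2·9.81) = 85.89 m

h_f ≈ 85.9 m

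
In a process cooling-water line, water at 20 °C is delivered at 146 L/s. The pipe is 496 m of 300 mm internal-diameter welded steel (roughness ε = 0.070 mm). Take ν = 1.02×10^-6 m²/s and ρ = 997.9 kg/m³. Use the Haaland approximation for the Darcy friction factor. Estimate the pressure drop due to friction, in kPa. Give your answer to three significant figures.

V = 4Q/(πD²) = 4·0.146/(π·0.300²) = 2.065 m/s
Re = VD/ν = 2.065·0.300/1.02×10^-6 = 6.07×10^5 → turbulent
ε/D = 0.070/300 = 2.33×10^-4
Haaland: f = 0.01538
h_f = f(L/D)V²/(2g) = 0.01538·(496/0.300)·2.065²/(2·9.81) = 5.529 m
Δp = ρg·h_f = 997.9·9.81·5.529 = 54.12 kPa

Δp ≈ 54.1 kPa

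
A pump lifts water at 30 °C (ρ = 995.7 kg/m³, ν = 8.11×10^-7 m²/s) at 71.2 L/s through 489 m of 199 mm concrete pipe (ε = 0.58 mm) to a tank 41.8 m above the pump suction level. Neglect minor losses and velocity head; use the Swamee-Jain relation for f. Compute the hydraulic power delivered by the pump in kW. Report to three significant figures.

P_hyd ≈ 41.1 kW

V = 4Q/(πD²) = 2.289 m/s; Re = 5.62×10^5; ε/D = 0.00291; f = 0.02630
h_f = f(L/D)V²/2g = 17.26 m
Total head H = z + h_f = 41.8 + 17.26 = 59.06 m
P_hyd = ρgQH = 995.7·9.81·0.0712·59.06 = 41.08 kW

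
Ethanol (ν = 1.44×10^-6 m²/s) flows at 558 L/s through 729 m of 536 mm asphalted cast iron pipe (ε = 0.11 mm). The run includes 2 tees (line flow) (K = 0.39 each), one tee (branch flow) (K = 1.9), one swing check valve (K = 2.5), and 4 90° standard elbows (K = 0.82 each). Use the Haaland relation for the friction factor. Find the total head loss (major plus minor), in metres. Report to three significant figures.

H_L ≈ 8.88 m

V = 4Q/(πD²) = 2.473 m/s; V²/2g = 0.3117 m
Re = 9.20×10^5, ε/D = 2.05×10^-4 → f = 0.01472 (Haaland)
Major: h_f = f(L/D)·V²/2g = 0.01472·1360·0.3117 = 6.241 m
Minor: ΣK = 8.46; h_m = ΣK·V²/2g = 2.637 m
Total H_L = 6.241 + 2.637 = 8.878 m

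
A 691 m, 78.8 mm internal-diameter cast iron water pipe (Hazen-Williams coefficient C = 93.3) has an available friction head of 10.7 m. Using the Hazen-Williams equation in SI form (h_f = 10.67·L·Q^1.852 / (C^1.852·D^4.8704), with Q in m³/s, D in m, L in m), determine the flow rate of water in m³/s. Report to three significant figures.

Q ≈ 0.00343 m³/s

Rearranging: Q = [h_f·C^1.852·D^4.8704 / (10.67·L)]^(1/1.852)
Q = [10.7·93.3^1.852·0.0788^4.8704 / (10.67·691)]^0.540 = 0.003431 m³/s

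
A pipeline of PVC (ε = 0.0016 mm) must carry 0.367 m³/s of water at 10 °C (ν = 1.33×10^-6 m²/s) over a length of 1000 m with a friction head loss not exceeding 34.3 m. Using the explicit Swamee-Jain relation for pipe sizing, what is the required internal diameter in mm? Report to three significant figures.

D ≈ 331 mm

Swamee-Jain (Type III): D = 0.66·[ε^1.25·(LQ²/(gh_f))^4.75 + ν·Q^9.4·(L/(gh_f))^5.2]^0.04
LQ²/(gh_f) = 0.4003; L/(gh_f) = 2.972
Term 1 = ε^1.25·(…)^4.75 = 7.35×10^-10; Term 2 = ν·Q^9.4·(…)^5.2 = 3.10×10^-8
D = 0.66·(7.35×10^-10 + 3.10×10^-8)^0.04 = 0.3308 m = 331 mm
Check: V = 4.27 m/s, Re = 1.06×10^6, f = 0.01162, h_f = 32.6 m ≈ 34.3 m ✓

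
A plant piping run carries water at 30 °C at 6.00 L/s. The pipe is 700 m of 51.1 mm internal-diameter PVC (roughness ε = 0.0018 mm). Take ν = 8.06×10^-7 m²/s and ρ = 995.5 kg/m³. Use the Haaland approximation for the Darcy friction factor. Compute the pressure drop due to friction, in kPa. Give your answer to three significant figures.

V = 4Q/(πD²) = 4·0.00600/(π·0.0511²) = 2.926 m/s
Re = VD/ν = 2.926·0.0511/8.06×10^-7 = 1.85×10^5 → turbulent
ε/D = 0.0018/51.1 = 3.52×10^-5
Haaland: f = 0.01595
h_f = f(L/D)V²/(2g) = 0.01595·(700/0.0511)·2.926²/(2·9.81) = 95.30 m
Δp = ρg·h_f = 995.5·9.81·95.30 = 930.7 kPa

Δp ≈ 931 kPa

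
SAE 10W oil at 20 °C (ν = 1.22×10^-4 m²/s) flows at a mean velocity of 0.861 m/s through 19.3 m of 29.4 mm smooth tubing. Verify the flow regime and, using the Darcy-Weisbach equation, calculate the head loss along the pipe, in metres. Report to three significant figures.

Re = VD/ν = 0.861·0.02940/1.22×10^-4 = 207 → laminar (Re < 2300)
f = 64/Re = 0.3085
h_f = f(L/D)V²/(2g) = 0.3085·(19.3/0.02940)·0.861²/(2·9.81) = 7.651 m

h_f ≈ 7.65 m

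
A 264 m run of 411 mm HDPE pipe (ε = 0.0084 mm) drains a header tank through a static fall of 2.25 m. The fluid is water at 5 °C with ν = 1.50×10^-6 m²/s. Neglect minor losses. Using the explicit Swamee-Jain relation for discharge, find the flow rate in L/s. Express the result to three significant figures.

Swamee-Jain (Type II): Q = -0.965·√(gD⁵h_f/L)·ln[ε/(3.7D) + √(3.17ν²L/(gD³h_f))]
√(gD⁵h_f/L) = √(9.81·0.411⁵·2.25/264) = 0.03131
ε/(3.7D) = 5.52×10^-6; √(3.17ν²L/(gD³h_f)) = 3.51×10^-5
Q = -0.965·0.03131·ln(4.058×10^-5) = 0.3056 m³/s
Check: V = 2.30 m/s, Re = 6.31×10^5, f = 0.01293, h_f = 2.25 m ≈ 2.25 m ✓

Q ≈ 306 L/s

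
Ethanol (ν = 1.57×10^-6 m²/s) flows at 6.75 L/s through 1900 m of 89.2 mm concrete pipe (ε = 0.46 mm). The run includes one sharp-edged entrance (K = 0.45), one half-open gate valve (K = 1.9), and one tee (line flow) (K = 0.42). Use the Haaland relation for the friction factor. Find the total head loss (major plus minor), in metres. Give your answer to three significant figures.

V = 4Q/(πD²) = 1.080 m/s; V²/2g = 0.05947 m
Re = 6.14×10^4, ε/D = 0.00516 → f = 0.03205 (Haaland)
Major: h_f = f(L/D)·V²/2g = 0.03205·21300·0.05947 = 40.60 m
Minor: ΣK = 2.77; h_m = ΣK·V²/2g = 0.1647 m
Total H_L = 40.60 + 0.1647 = 40.76 m

H_L ≈ 40.8 m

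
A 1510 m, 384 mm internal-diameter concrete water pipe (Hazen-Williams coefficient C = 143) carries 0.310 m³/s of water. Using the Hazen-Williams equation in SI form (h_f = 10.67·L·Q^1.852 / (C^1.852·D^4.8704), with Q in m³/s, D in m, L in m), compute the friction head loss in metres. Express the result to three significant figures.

h_f ≈ 19.9 m

h_f = 10.67·1510·0.310^1.852 / (143^1.852·0.384^4.8704) = 19.86 m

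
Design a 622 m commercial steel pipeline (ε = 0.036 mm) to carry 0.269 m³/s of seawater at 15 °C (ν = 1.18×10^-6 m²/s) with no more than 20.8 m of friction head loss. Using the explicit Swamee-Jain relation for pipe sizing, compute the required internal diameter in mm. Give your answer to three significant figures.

D ≈ 304 mm

Swamee-Jain (Type III): D = 0.66·[ε^1.25·(LQ²/(gh_f))^4.75 + ν·Q^9.4·(L/(gh_f))^5.2]^0.04
LQ²/(gh_f) = 0.2206; L/(gh_f) = 3.048
Term 1 = ε^1.25·(…)^4.75 = 2.12×10^-9; Term 2 = ν·Q^9.4·(…)^5.2 = 1.69×10^-9
D = 0.66·(2.12×10^-9 + 1.69×10^-9)^0.04 = 0.3040 m = 304 mm
Check: V = 3.71 m/s, Re = 9.55×10^5, f = 0.01382, h_f = 19.8 m ≈ 20.8 m ✓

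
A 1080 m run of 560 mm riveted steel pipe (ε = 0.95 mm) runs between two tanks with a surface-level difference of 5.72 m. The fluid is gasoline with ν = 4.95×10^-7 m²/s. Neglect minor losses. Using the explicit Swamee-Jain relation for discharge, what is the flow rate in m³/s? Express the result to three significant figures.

Q ≈ 0.396 m³/s

Swamee-Jain (Type II): Q = -0.965·√(gD⁵h_f/L)·ln[ε/(3.7D) + √(3.17ν²L/(gD³h_f))]
√(gD⁵h_f/L) = √(9.81·0.560⁵·5.72/1080) = 0.05349
ε/(3.7D) = 4.58×10^-4; √(3.17ν²L/(gD³h_f)) = 9.23×10^-6
Q = -0.965·0.05349·ln(4.677×10^-4) = 0.3958 m³/s
Check: V = 1.61 m/s, Re = 1.82×10^6, f = 0.02260, h_f = 5.74 m ≈ 5.72 m ✓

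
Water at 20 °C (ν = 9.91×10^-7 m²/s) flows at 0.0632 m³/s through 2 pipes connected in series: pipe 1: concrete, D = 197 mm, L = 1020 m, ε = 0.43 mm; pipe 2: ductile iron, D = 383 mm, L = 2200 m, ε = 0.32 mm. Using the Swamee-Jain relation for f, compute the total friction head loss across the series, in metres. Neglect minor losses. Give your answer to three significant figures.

Pipe 1: V = 2.073 m/s, Re = 4.12×10^5, ε/D = 0.00218, f = 0.02452, h_1 = f(L/D)V²/2g = 27.81 m
Pipe 2: V = 0.5486 m/s, Re = 2.12×10^5, ε/D = 8.36×10^-4, f = 0.02044, h_2 = f(L/D)V²/2g = 1.801 m
Series → Q common, losses add: H = Σh = 29.61 m

H ≈ 29.6 m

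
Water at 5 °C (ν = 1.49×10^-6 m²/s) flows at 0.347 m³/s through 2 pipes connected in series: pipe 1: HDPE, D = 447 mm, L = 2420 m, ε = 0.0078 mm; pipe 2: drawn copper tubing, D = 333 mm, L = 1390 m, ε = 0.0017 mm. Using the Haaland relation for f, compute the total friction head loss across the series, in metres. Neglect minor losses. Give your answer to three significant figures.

H ≈ 57.3 m

Pipe 1: V = 2.211 m/s, Re = 6.63×10^5, ε/D = 1.74×10^-5, f = 0.01268, h_1 = f(L/D)V²/2g = 17.10 m
Pipe 2: V = 3.984 m/s, Re = 8.90×10^5, ε/D = 5.11×10^-6, f = 0.01190, h_2 = f(L/D)V²/2g = 40.18 m
Series → Q common, losses add: H = Σh = 57.28 m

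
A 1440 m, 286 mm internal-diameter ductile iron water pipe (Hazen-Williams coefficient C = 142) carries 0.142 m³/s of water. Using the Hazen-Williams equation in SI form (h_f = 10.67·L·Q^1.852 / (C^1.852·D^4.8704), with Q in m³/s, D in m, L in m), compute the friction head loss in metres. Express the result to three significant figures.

h_f ≈ 19.0 m

h_f = 10.67·1440·0.142^1.852 / (142^1.852·0.286^4.8704) = 18.98 m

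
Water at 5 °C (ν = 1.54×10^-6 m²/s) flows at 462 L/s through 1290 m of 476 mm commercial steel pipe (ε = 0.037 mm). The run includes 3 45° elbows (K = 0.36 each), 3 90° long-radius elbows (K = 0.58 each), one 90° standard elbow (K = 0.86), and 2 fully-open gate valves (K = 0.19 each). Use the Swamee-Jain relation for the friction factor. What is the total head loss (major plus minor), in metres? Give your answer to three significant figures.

V = 4Q/(πD²) = 2.596 m/s; V²/2g = 0.3435 m
Re = 8.02×10^5, ε/D = 7.77×10^-5 → f = 0.01345 (Swamee-Jain)
Major: h_f = f(L/D)·V²/2g = 0.01345·2710·0.3435 = 12.52 m
Minor: ΣK = 4.06; h_m = ΣK·V²/2g = 1.395 m
Total H_L = 12.52 + 1.395 = 13.92 m

H_L ≈ 13.9 m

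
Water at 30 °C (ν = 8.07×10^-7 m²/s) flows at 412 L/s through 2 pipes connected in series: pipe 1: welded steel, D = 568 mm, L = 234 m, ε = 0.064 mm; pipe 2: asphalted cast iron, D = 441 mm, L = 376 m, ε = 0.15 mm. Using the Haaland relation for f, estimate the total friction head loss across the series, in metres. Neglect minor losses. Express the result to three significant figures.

Pipe 1: V = 1.626 m/s, Re = 1.14×10^6, ε/D = 1.13×10^-4, f = 0.01338, h_1 = f(L/D)V²/2g = 0.7426 m
Pipe 2: V = 2.697 m/s, Re = 1.47×10^6, ε/D = 3.40×10^-4, f = 0.01578, h_2 = f(L/D)V²/2g = 4.988 m
Series → Q common, losses add: H = Σh = 5.731 m

H ≈ 5.73 m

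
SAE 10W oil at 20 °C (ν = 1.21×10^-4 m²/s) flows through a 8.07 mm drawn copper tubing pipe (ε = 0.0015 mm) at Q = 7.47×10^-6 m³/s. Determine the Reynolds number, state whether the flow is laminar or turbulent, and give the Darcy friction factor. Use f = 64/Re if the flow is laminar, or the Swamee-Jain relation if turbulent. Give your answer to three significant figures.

V = 4Q/(πD²) = 0.1460 m/s
Re = VD/ν = 0.1460·0.00807/1.21×10^-4 = 9.74
Re < 2300 → laminar → f = 64/Re = 6.571

Re ≈ 9.74; laminar; f = 64/Re ≈ 6.57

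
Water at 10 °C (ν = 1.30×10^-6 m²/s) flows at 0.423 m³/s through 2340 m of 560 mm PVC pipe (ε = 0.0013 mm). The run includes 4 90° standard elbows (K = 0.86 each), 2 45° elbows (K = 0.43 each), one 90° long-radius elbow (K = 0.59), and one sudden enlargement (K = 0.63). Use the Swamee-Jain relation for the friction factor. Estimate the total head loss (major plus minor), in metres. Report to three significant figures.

H_L ≈ 8.54 m

V = 4Q/(πD²) = 1.717 m/s; V²/2g = 0.1503 m
Re = 7.40×10^5, ε/D = 2.32×10^-6 → f = 0.01227 (Swamee-Jain)
Major: h_f = f(L/D)·V²/2g = 0.01227·4179·0.1503 = 7.706 m
Minor: ΣK = 5.52; h_m = ΣK·V²/2g = 0.8298 m
Total H_L = 7.706 + 0.8298 = 8.536 m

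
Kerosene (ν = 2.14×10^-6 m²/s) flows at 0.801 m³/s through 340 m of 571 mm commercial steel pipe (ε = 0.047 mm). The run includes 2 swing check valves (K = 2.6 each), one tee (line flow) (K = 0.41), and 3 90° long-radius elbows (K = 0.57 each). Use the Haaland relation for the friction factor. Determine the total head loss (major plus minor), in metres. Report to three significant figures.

H_L ≈ 7.59 m

V = 4Q/(πD²) = 3.128 m/s; V²/2g = 0.4987 m
Re = 8.35×10^5, ε/D = 8.23×10^-5 → f = 0.01328 (Haaland)
Major: h_f = f(L/D)·V²/2g = 0.01328·595.4·0.4987 = 3.944 m
Minor: ΣK = 7.32; h_m = ΣK·V²/2g = 3.651 m
Total H_L = 3.944 + 3.651 = 7.594 m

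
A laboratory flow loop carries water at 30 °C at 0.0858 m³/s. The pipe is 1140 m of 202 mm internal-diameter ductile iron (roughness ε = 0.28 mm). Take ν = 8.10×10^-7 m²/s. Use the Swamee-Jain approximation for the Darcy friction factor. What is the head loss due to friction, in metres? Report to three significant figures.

h_f ≈ 44.9 m

V = 4Q/(πD²) = 4·0.0858/(π·0.202²) = 2.677 m/s
Re = VD/ν = 2.677·0.202/8.10×10^-7 = 6.68×10^5 → turbulent
ε/D = 0.28/202 = 0.00139
Swamee-Jain: f = 0.02176
h_f = f(L/D)V²/(2g) = 0.02176·(1140/0.202)·2.677²/(2·9.81) = 44.86 m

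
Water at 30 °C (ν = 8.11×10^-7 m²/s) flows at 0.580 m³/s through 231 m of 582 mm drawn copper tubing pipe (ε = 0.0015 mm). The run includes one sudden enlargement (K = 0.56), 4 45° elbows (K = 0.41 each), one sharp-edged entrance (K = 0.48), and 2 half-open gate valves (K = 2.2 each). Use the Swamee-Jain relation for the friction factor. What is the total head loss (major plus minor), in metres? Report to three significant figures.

H_L ≈ 2.76 m

V = 4Q/(πD²) = 2.180 m/s; V²/2g = 0.2423 m
Re = 1.56×10^6, ε/D = 2.58×10^-6 → f = 0.01087 (Swamee-Jain)
Major: h_f = f(L/D)·V²/2g = 0.01087·396.9·0.2423 = 1.045 m
Minor: ΣK = 7.08; h_m = ΣK·V²/2g = 1.715 m
Total H_L = 1.045 + 1.715 = 2.760 m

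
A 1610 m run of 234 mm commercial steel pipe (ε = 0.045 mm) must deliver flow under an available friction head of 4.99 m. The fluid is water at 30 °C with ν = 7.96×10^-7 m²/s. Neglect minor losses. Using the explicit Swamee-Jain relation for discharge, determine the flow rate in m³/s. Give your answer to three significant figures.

Q ≈ 0.0401 m³/s

Swamee-Jain (Type II): Q = -0.965·√(gD⁵h_f/L)·ln[ε/(3.7D) + √(3.17ν²L/(gD³h_f))]
√(gD⁵h_f/L) = √(9.81·0.234⁵·4.99/1610) = 0.004619
ε/(3.7D) = 5.20×10^-5; √(3.17ν²L/(gD³h_f)) = 7.18×10^-5
Q = -0.965·0.004619·ln(1.238×10^-4) = 0.04010 m³/s
Check: V = 0.932 m/s, Re = 2.74×10^5, f = 0.01642, h_f = 5.01 m ≈ 4.99 m ✓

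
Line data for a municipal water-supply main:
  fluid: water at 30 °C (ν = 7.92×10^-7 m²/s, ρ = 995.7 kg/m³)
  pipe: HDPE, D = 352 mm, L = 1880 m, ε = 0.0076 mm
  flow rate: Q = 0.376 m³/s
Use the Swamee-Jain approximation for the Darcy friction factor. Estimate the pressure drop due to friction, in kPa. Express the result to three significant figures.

V = 4Q/(πD²) = 4·0.376/(π·0.352²) = 3.864 m/s
Re = VD/ν = 3.864·0.352/7.92×10^-7 = 1.72×10^6 → turbulent
ε/D = 0.0076/352 = 2.16×10^-5
Swamee-Jain: f = 0.01131
h_f = f(L/D)V²/(2g) = 0.01131·(1880/0.352)·3.864²/(2·9.81) = 45.96 m
Δp = ρg·h_f = 995.7·9.81·45.96 = 448.9 kPa

Δp ≈ 449 kPa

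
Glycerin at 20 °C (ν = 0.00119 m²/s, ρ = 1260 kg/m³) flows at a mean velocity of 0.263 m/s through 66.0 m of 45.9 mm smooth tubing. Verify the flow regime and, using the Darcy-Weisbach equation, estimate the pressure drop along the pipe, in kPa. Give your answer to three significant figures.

Δp ≈ 395 kPa

Re = VD/ν = 0.263·0.04590/0.00119 = 10.1 → laminar (Re < 2300)
f = 64/Re = 6.309
h_f = f(L/D)V²/(2g) = 6.309·(66.0/0.04590)·0.263²/(2·9.81) = 31.98 m
Δp = ρg·h_f = 1260·9.81·31.98 = 395.3 kPa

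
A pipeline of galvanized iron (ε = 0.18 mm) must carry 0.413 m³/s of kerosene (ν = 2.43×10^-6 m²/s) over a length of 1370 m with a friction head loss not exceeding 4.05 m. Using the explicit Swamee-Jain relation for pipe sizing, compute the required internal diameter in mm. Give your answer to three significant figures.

Swamee-Jain (Type III): D = 0.66·[ε^1.25·(LQ²/(gh_f))^4.75 + ν·Q^9.4·(L/(gh_f))^5.2]^0.04
LQ²/(gh_f) = 5.882; L/(gh_f) = 34.48
Term 1 = ε^1.25·(…)^4.75 = 0.0942; Term 2 = ν·Q^9.4·(…)^5.2 = 0.0590
D = 0.66·(0.0942 + 0.0590)^0.04 = 0.6123 m = 612 mm
Check: V = 1.40 m/s, Re = 3.53×10^5, f = 0.01677, h_f = 3.76 m ≈ 4.05 m ✓

D ≈ 612 mm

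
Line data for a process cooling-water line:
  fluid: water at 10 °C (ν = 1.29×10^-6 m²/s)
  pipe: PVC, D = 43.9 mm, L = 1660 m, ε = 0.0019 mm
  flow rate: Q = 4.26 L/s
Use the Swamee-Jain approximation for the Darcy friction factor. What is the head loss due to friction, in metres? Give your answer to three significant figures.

V = 4Q/(πD²) = 4·0.00426/(π·0.0439²) = 2.814 m/s
Re = VD/ν = 2.814·0.0439/1.29×10^-6 = 9.58×10^4 → turbulent
ε/D = 0.0019/43.9 = 4.33×10^-5
Swamee-Jain: f = 0.01828
h_f = f(L/D)V²/(2g) = 0.01828·(1660/0.0439)·2.814²/(2·9.81) = 279.1 m

h_f ≈ 279 m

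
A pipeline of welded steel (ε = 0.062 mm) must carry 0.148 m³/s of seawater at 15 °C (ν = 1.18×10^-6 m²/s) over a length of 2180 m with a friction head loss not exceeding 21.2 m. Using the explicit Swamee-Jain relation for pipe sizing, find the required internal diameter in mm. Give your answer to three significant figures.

D ≈ 314 mm

Swamee-Jain (Type III): D = 0.66·[ε^1.25·(LQ²/(gh_f))^4.75 + ν·Q^9.4·(L/(gh_f))^5.2]^0.04
LQ²/(gh_f) = 0.2296; L/(gh_f) = 10.48
Term 1 = ε^1.25·(…)^4.75 = 5.07×10^-9; Term 2 = ν·Q^9.4·(…)^5.2 = 3.79×10^-9
D = 0.66·(5.07×10^-9 + 3.79×10^-9)^0.04 = 0.3144 m = 314 mm
Check: V = 1.91 m/s, Re = 5.08×10^5, f = 0.01546, h_f = 19.9 m ≈ 21.2 m ✓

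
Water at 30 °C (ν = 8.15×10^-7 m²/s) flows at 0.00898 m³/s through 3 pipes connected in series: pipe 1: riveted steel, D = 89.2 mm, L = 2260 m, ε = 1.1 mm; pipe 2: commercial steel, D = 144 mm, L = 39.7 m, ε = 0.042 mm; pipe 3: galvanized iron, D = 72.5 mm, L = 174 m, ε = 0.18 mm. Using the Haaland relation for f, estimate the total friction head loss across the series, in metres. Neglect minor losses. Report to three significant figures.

H ≈ 125 m

Pipe 1: V = 1.437 m/s, Re = 1.57×10^5, ε/D = 0.0123, f = 0.04114, h_1 = f(L/D)V²/2g = 109.7 m
Pipe 2: V = 0.5514 m/s, Re = 9.74×10^4, ε/D = 2.92×10^-4, f = 0.01924, h_2 = f(L/D)V²/2g = 0.08218 m
Pipe 3: V = 2.175 m/s, Re = 1.94×10^5, ε/D = 0.00248, f = 0.02558, h_3 = f(L/D)V²/2g = 14.81 m
Series → Q common, losses add: H = Σh = 124.6 m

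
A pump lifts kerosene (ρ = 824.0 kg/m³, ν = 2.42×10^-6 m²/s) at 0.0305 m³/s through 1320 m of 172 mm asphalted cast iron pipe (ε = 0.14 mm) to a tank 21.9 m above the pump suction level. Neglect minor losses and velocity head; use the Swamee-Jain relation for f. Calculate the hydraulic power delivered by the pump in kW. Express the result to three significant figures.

V = 4Q/(πD²) = 1.313 m/s; Re = 9.33×10^4; ε/D = 8.14×10^-4; f = 0.02183
h_f = f(L/D)V²/2g = 14.72 m
Total head H = z + h_f = 21.9 + 14.72 = 36.62 m
P_hyd = ρgQH = 824.0·9.81·0.0305·36.62 = 9.027 kW

P_hyd ≈ 9.03 kW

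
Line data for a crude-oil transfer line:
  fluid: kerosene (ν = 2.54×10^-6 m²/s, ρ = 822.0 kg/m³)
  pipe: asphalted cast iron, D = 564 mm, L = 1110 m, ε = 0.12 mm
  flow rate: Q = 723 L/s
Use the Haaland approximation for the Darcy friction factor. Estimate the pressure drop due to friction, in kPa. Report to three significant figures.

V = 4Q/(πD²) = 4·0.723/(π·0.564²) = 2.894 m/s
Re = VD/ν = 2.894·0.564/2.54×10^-6 = 6.43×10^5 → turbulent
ε/D = 0.12/564 = 2.13×10^-4
Haaland: f = 0.01512
h_f = f(L/D)V²/(2g) = 0.01512·(1110/0.564)·2.894²/(2·9.81) = 12.71 m
Δp = ρg·h_f = 822.0·9.81·12.71 = 102.5 kPa

Δp ≈ 102 kPa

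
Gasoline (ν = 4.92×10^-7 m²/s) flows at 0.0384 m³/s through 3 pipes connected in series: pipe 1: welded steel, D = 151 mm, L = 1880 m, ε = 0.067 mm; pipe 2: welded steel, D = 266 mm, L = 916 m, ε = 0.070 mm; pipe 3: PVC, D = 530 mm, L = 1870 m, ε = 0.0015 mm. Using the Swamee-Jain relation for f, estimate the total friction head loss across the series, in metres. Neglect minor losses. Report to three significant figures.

Pipe 1: V = 2.144 m/s, Re = 6.58×10^5, ε/D = 4.44×10^-4, f = 0.01718, h_1 = f(L/D)V²/2g = 50.13 m
Pipe 2: V = 0.6910 m/s, Re = 3.74×10^5, ε/D = 2.63×10^-4, f = 0.01646, h_2 = f(L/D)V²/2g = 1.379 m
Pipe 3: V = 0.1741 m/s, Re = 1.87×10^5, ε/D = 2.83×10^-6, f = 0.01575, h_3 = f(L/D)V²/2g = 0.08583 m
Series → Q common, losses add: H = Σh = 51.59 m

H ≈ 51.6 m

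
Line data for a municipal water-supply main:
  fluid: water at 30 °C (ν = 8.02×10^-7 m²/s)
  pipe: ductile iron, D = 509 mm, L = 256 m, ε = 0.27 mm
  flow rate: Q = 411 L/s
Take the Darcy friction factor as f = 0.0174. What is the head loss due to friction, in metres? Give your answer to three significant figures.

h_f ≈ 1.82 m

V = 4Q/(πD²) = 4·0.411/(π·0.509²) = 2.020 m/s
h_f = f(L/D)V²/(2g) = 0.01740·(256/0.509)·2.020²/(2·9.81) = 1.820 m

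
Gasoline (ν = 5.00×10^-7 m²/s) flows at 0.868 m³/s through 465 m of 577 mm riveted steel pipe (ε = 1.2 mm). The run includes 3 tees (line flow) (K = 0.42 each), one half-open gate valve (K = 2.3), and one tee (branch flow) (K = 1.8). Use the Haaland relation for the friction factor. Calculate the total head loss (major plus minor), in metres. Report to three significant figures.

V = 4Q/(πD²) = 3.320 m/s; V²/2g = 0.5616 m
Re = 3.83×10^6, ε/D = 0.00208 → f = 0.02375 (Haaland)
Major: h_f = f(L/D)·V²/2g = 0.02375·805.9·0.5616 = 10.75 m
Minor: ΣK = 5.36; h_m = ΣK·V²/2g = 3.010 m
Total H_L = 10.75 + 3.010 = 13.76 m

H_L ≈ 13.8 m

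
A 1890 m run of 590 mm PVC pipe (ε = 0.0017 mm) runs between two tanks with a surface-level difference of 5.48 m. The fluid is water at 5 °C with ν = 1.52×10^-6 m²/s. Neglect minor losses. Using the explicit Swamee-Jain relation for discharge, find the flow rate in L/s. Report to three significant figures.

Swamee-Jain (Type II): Q = -0.965·√(gD⁵h_f/L)·ln[ε/(3.7D) + √(3.17ν²L/(gD³h_f))]
√(gD⁵h_f/L) = √(9.81·0.590⁵·5.48/1890) = 0.04509
ε/(3.7D) = 7.79×10^-7; √(3.17ν²L/(gD³h_f)) = 3.54×10^-5
Q = -0.965·0.04509·ln(3.619×10^-5) = 0.4450 m³/s
Check: V = 1.63 m/s, Re = 6.32×10^5, f = 0.01261, h_f = 5.46 m ≈ 5.48 m ✓

Q ≈ 445 L/s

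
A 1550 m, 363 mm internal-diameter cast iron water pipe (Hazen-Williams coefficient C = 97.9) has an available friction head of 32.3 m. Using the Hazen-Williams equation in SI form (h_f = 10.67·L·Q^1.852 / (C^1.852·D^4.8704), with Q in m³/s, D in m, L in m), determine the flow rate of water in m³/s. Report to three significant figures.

Q ≈ 0.235 m³/s

Rearranging: Q = [h_f·C^1.852·D^4.8704 / (10.67·L)]^(1/1.852)
Q = [32.3·97.9^1.852·0.363^4.8704 / (10.67·1550)]^0.540 = 0.2347 m³/s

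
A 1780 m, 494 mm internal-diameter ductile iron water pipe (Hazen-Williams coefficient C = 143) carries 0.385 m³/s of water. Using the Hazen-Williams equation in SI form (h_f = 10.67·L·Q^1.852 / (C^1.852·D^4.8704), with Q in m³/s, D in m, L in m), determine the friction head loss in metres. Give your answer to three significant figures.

h_f ≈ 10.3 m

h_f = 10.67·1780·0.385^1.852 / (143^1.852·0.494^4.8704) = 10.25 m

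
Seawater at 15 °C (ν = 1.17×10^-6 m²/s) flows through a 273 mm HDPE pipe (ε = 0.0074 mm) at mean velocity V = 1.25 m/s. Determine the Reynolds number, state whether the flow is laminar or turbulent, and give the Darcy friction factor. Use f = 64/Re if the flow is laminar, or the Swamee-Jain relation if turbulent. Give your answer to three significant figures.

Re ≈ 2.92×10^5; turbulent; f ≈ 0.0148

Re = VD/ν = 1.250·0.273/1.17×10^-6 = 2.92×10^5
Re > 4000 → turbulent; ε/D = 2.71×10^-5
Swamee-Jain: f = 0.01476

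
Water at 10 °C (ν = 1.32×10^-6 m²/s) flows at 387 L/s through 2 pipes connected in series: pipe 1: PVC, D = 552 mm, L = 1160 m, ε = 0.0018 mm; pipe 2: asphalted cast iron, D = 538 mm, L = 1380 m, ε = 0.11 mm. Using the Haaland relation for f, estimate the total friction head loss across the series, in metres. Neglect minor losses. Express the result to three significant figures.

H ≈ 9.15 m

Pipe 1: V = 1.617 m/s, Re = 6.76×10^5, ε/D = 3.26×10^-6, f = 0.01243, h_1 = f(L/D)V²/2g = 3.481 m
Pipe 2: V = 1.702 m/s, Re = 6.94×10^5, ε/D = 2.04×10^-4, f = 0.01496, h_2 = f(L/D)V²/2g = 5.670 m
Series → Q common, losses add: H = Σh = 9.151 m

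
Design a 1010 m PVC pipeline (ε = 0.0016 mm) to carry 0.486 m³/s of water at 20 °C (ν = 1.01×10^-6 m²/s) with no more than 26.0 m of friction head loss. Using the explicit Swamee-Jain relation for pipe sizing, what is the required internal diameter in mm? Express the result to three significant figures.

Swamee-Jain (Type III): D = 0.66·[ε^1.25·(LQ²/(gh_f))^4.75 + ν·Q^9.4·(L/(gh_f))^5.2]^0.04
LQ²/(gh_f) = 0.9353; L/(gh_f) = 3.960
Term 1 = ε^1.25·(…)^4.75 = 4.14×10^-8; Term 2 = ν·Q^9.4·(…)^5.2 = 1.47×10^-6
D = 0.66·(4.14×10^-8 + 1.47×10^-6)^0.04 = 0.3861 m = 386 mm
Check: V = 4.15 m/s, Re = 1.59×10^6, f = 0.01089, h_f = 25.0 m ≈ 26.0 m ✓

D ≈ 386 mm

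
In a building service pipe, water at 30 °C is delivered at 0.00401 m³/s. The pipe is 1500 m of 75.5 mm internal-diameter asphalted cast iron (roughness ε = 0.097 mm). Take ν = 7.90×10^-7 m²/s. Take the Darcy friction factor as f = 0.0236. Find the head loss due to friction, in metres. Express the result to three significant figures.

V = 4Q/(πD²) = 4·0.00401/(π·0.0755²) = 0.8957 m/s
h_f = f(L/D)V²/(2g) = 0.02360·(1500/0.0755)·0.8957²/(2·9.81) = 19.17 m

h_f ≈ 19.2 m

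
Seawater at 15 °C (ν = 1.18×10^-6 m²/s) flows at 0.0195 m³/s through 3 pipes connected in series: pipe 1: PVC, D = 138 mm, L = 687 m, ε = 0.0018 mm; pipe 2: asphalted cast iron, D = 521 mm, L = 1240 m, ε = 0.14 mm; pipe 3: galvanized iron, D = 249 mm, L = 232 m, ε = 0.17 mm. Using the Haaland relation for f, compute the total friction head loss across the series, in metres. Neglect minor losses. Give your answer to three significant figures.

H ≈ 7.26 m

Pipe 1: V = 1.304 m/s, Re = 1.52×10^5, ε/D = 1.30×10^-5, f = 0.01642, h_1 = f(L/D)V²/2g = 7.080 m
Pipe 2: V = 0.09147 m/s, Re = 4.04×10^4, ε/D = 2.69×10^-4, f = 0.02246, h_2 = f(L/D)V²/2g = 0.02279 m
Pipe 3: V = 0.4004 m/s, Re = 8.45×10^4, ε/D = 6.83×10^-4, f = 0.02121, h_3 = f(L/D)V²/2g = 0.1615 m
Series → Q common, losses add: H = Σh = 7.265 m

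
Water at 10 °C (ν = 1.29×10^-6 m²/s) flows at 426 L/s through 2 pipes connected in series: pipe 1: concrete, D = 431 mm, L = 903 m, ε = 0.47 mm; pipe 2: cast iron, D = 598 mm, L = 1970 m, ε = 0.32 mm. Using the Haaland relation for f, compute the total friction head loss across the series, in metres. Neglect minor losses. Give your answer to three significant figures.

H ≈ 25.3 m

Pipe 1: V = 2.920 m/s, Re = 9.76×10^5, ε/D = 0.00109, f = 0.02035, h_1 = f(L/D)V²/2g = 18.53 m
Pipe 2: V = 1.517 m/s, Re = 7.03×10^5, ε/D = 5.35×10^-4, f = 0.01758, h_2 = f(L/D)V²/2g = 6.789 m
Series → Q common, losses add: H = Σh = 25.32 m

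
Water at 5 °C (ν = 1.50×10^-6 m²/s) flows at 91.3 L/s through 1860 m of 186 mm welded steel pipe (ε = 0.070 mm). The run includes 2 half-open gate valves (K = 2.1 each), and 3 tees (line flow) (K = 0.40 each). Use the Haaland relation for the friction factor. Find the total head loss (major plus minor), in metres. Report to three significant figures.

H_L ≈ 100 m

V = 4Q/(πD²) = 3.360 m/s; V²/2g = 0.5755 m
Re = 4.17×10^5, ε/D = 3.76×10^-4 → f = 0.01692 (Haaland)
Major: h_f = f(L/D)·V²/2g = 0.01692·10000·0.5755 = 97.36 m
Minor: ΣK = 5.40; h_m = ΣK·V²/2g = 3.107 m
Total H_L = 97.36 + 3.107 = 100.5 m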